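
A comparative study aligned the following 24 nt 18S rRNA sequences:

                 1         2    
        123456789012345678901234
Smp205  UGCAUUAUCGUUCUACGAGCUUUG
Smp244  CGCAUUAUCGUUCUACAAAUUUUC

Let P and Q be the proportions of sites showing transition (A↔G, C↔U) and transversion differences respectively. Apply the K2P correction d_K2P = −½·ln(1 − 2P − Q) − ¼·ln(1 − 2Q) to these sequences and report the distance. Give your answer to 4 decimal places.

0.2568

Mismatches occur at site 1 (U→C, transition), site 17 (G→A, transition), site 19 (G→A, transition), site 20 (C→U, transition), site 24 (G→C, transversion).
Of the 5 differences, 4 transitions and 1 transversion over 24 sites: P = 4/24 = 0.166667, Q = 1/24 = 0.041667.
d = −0.5·ln(0.624999) − 0.25·ln(0.916666) = −0.5·(-0.470005) − 0.25·(-0.087012) = 0.2568.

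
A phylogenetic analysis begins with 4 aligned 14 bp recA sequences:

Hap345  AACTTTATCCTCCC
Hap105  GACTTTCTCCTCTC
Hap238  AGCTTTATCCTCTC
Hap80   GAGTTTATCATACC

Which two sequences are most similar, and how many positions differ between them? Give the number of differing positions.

2

Pairwise Hamming distances:
  Hap345 vs Hap105: 3
  Hap345 vs Hap238: 2
  Hap345 vs Hap80: 4
  Hap105 vs Hap238: 3
  Hap105 vs Hap80: 5
  Hap238 vs Hap80: 6
The smallest is 2, between Hap345 and Hap238.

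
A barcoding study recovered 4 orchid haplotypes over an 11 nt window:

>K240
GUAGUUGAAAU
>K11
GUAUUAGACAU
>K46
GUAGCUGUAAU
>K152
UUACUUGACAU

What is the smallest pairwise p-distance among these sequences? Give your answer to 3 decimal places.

Pairwise Hamming distances:
  K240 vs K11: 3
  K240 vs K46: 2
  K240 vs K152: 3
  K11 vs K46: 5
  K11 vs K152: 3
  K46 vs K152: 5
The smallest is 2 mismatches, between K240 and K46; p = 2/11 = 0.182.

0.182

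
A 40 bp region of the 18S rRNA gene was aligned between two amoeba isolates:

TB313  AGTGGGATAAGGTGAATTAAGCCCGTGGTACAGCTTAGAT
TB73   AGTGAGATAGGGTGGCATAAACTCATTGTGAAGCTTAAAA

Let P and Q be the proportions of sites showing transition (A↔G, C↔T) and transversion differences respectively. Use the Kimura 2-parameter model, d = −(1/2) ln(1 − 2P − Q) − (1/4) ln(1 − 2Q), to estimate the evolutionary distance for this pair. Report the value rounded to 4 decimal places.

The sequences differ at positions 5 (G/A, transition), 10 (A/G, transition), 15 (A/G, transition), 16 (A/C, transversion), 17 (T/A, transversion), 21 (G/A, transition), 23 (C/T, transition), 25 (G/A, transition), 27 (G/T, transversion), 30 (A/G, transition), 31 (C/A, transversion), 38 (G/A, transition), 40 (T/A, transversion).
Of the 13 differences, 8 transitions and 5 transversions over 40 sites: P = 8/40 = 0.200000, Q = 5/40 = 0.125000.
d = −0.5·ln(0.475000) − 0.25·ln(0.750000) = −0.5·(-0.744440) − 0.25·(-0.287682) = 0.4441.

0.4441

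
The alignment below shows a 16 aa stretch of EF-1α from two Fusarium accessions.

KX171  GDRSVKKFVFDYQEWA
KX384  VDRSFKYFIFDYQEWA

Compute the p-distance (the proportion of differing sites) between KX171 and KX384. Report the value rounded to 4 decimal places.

0.2500

The sequences differ at positions 1 (G/V), 5 (V/F), 7 (K/Y), 9 (V/I).
There are 4 differences over 16 sites, so p = 4/16 = 0.2500.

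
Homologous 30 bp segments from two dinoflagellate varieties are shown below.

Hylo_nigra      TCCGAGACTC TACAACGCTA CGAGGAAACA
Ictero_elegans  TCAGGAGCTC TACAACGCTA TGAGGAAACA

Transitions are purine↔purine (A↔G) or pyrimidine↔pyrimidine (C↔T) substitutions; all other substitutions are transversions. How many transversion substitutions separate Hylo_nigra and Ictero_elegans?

1

The sequences differ at positions 3 (C/A, transversion), 5 (A/G, transition), 6 (G/A, transition), 7 (A/G, transition), 21 (C/T, transition).
Of the 5 differences, 4 transitions and 1 transversion, so the answer is 1.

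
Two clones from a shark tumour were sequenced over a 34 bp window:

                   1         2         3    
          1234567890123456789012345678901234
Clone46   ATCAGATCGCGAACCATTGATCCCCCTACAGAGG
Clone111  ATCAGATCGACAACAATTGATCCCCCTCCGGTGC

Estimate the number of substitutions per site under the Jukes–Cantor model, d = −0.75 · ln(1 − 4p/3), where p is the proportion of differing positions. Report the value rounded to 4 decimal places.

Mismatches occur at site 10 (C↔A), site 11 (G↔C), site 15 (C↔A), site 28 (A↔C), site 30 (A↔G), site 32 (A↔T), site 34 (G↔C).
p = 7/34 = 0.205882.
d = −0.75 · ln(1 − (4/3)·0.205882) = −0.75 · ln(0.725491) = −0.75 · (-0.320907) = 0.2407.

0.2407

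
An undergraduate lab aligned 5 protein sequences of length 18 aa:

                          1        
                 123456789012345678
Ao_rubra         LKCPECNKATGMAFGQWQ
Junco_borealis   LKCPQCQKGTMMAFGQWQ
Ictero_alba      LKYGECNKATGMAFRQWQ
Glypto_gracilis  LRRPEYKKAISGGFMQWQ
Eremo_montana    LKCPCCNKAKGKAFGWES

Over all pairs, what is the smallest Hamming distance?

3

Pairwise Hamming distances:
  Ao_rubra vs Junco_borealis: 4
  Ao_rubra vs Ictero_alba: 3
  Ao_rubra vs Glypto_gracilis: 9
  Ao_rubra vs Eremo_montana: 6
  Junco_borealis vs Ictero_alba: 7
  Junco_borealis vs Glypto_gracilis: 11
  Junco_borealis vs Eremo_montana: 9
  Ictero_alba vs Glypto_gracilis: 10
  Ictero_alba vs Eremo_montana: 9
  Glypto_gracilis vs Eremo_montana: 13
The smallest is 3, between Ao_rubra and Ictero_alba.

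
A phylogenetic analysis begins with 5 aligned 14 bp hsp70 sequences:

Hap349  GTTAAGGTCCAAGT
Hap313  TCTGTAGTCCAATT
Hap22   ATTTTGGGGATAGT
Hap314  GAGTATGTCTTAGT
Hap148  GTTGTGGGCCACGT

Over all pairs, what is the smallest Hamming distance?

Pairwise Hamming distances:
  Hap349 vs Hap313: 6
  Hap349 vs Hap22: 7
  Hap349 vs Hap314: 6
  Hap349 vs Hap148: 4
  Hap313 vs Hap22: 9
  Hap313 vs Hap314: 9
  Hap313 vs Hap148: 6
  Hap22 vs Hap314: 8
  Hap22 vs Hap148: 6
  Hap314 vs Hap148: 9
The smallest is 4, between Hap349 and Hap148.

4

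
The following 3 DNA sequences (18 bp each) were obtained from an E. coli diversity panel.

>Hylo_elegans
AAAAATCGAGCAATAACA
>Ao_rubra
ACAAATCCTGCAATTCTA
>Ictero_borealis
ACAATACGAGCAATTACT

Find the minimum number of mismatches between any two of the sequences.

Pairwise Hamming distances:
  Hylo_elegans vs Ao_rubra: 6
  Hylo_elegans vs Ictero_borealis: 5
  Ao_rubra vs Ictero_borealis: 7
The smallest is 5, between Hylo_elegans and Ictero_borealis.

5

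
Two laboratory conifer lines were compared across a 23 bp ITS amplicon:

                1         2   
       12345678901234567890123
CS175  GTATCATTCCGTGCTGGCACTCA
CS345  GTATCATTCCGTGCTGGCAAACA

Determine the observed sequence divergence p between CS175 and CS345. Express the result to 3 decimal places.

0.087

Differing sites — 20:C/A; 21:T/A.
There are 2 differences over 23 sites, so p = 2/23 = 0.087.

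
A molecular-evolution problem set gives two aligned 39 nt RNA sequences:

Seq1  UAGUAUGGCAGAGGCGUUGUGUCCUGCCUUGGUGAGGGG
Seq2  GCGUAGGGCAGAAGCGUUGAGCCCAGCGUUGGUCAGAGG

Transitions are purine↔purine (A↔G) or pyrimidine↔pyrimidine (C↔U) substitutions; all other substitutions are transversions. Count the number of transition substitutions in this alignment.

3

Mismatches occur at site 1 (U→G, transversion), site 2 (A→C, transversion), site 6 (U→G, transversion), site 13 (G→A, transition), site 20 (U→A, transversion), site 22 (U→C, transition), site 25 (U→A, transversion), site 28 (C→G, transversion), site 34 (G→C, transversion), site 37 (G→A, transition).
Of the 10 differences, 3 transitions and 7 transversions, so the answer is 3.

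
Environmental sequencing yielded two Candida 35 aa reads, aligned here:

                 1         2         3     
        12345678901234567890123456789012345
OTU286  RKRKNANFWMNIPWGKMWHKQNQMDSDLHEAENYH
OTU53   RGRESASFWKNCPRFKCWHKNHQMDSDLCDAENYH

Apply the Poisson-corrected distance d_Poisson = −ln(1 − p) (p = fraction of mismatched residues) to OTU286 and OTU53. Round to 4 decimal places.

Differing sites — 2:K/G; 4:K/E; 5:N/S; 7:N/S; 10:M/K; 12:I/C; 14:W/R; 15:G/F; 17:M/C; 21:Q/N; 22:N/H; 29:H/C; 30:E/D.
p = 13/35 = 0.371429.
d = −ln(1 − 0.371429) = −ln(0.628571) = 0.4643.

0.4643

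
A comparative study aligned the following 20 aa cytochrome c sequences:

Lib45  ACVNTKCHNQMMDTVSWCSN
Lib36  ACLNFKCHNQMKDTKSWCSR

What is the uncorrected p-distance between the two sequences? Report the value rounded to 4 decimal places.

The sequences differ at positions 3 (V/L), 5 (T/F), 12 (M/K), 15 (V/K), 20 (N/R).
There are 5 differences over 20 sites, so p = 5/20 = 0.2500.

0.2500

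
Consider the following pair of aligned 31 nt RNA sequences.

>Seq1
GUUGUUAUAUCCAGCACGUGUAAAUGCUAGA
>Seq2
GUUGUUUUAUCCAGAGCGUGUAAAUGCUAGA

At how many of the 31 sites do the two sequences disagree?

The sequences differ at positions 7 (A/U), 15 (C/A), 16 (A/G).
That gives 3 mismatches out of 31 aligned sites, so the Hamming distance is 3.

3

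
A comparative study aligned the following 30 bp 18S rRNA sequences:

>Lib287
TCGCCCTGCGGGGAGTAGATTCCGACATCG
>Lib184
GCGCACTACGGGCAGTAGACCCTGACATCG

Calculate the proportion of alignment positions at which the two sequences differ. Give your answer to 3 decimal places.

0.233

Differing sites — 1:T/G; 5:C/A; 8:G/A; 13:G/C; 20:T/C; 21:T/C; 23:C/T.
There are 7 differences over 30 sites, so p = 7/30 = 0.233.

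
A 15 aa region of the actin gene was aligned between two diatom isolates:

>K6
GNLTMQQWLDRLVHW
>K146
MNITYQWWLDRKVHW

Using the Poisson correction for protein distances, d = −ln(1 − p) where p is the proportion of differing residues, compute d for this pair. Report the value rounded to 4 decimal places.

0.4055

The sequences differ at positions 1 (G/M), 3 (L/I), 5 (M/Y), 7 (Q/W), 12 (L/K).
p = 5/15 = 0.333333.
d = −ln(1 − 0.333333) = −ln(0.666667) = 0.4055.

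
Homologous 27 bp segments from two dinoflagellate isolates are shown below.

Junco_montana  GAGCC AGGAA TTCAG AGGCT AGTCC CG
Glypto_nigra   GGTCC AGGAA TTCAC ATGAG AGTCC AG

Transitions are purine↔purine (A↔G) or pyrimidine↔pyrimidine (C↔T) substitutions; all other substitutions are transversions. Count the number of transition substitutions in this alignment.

1

Mismatches occur at site 2 (A↔G, transition), site 3 (G↔T, transversion), site 15 (G↔C, transversion), site 17 (G↔T, transversion), site 19 (C↔A, transversion), site 20 (T↔G, transversion), site 26 (C↔A, transversion).
Of the 7 differences, 1 transition and 6 transversions, so the answer is 1.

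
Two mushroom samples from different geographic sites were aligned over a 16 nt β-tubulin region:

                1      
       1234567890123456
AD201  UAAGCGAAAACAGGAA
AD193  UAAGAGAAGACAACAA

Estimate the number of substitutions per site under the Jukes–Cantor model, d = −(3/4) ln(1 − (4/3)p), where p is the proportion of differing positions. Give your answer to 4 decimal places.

0.3041

The sequences differ at positions 5 (C/A), 9 (A/G), 13 (G/A), 14 (G/C).
p = 4/16 = 0.250000.
d = −0.75 · ln(1 − (4/3)·0.250000) = −0.75 · ln(0.666667) = −0.75 · (-0.405465) = 0.3041.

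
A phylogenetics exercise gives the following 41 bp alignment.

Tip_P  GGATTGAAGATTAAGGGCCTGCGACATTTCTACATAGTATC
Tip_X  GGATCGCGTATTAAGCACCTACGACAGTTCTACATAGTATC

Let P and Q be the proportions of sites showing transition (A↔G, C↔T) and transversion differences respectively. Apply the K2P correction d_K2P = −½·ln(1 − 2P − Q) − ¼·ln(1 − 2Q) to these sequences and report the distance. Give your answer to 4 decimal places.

0.2274

Differing sites — 5:T/C (Ti); 7:A/C (Tv); 8:A/G (Ti); 9:G/T (Tv); 16:G/C (Tv); 17:G/A (Ti); 21:G/A (Ti); 27:T/G (Tv).
Of the 8 differences, 4 transitions and 4 transversions over 41 sites: P = 4/41 = 0.097561, Q = 4/41 = 0.097561.
d = −0.5·ln(0.707317) − 0.25·ln(0.804878) = −0.5·(-0.346276) − 0.25·(-0.217065) = 0.2274.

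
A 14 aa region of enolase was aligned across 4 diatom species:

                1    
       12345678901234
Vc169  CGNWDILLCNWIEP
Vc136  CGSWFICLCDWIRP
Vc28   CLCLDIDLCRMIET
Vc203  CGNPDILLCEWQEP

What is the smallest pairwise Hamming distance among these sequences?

Pairwise Hamming distances:
  Vc169 vs Vc136: 5
  Vc169 vs Vc28: 7
  Vc169 vs Vc203: 3
  Vc136 vs Vc28: 9
  Vc136 vs Vc203: 7
  Vc28 vs Vc203: 8
The smallest is 3, between Vc169 and Vc203.

3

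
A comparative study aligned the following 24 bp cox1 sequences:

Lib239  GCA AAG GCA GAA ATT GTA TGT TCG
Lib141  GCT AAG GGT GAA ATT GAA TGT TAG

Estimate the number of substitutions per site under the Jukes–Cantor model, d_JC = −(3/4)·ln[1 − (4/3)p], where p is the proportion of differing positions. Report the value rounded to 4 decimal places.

0.2441

Differing sites — 3:A/T; 8:C/G; 9:A/T; 17:T/A; 23:C/A.
p = 5/24 = 0.208333.
d = −0.75 · ln(1 − (4/3)·0.208333) = −0.75 · ln(0.722223) = −0.75 · (-0.325421) = 0.2441.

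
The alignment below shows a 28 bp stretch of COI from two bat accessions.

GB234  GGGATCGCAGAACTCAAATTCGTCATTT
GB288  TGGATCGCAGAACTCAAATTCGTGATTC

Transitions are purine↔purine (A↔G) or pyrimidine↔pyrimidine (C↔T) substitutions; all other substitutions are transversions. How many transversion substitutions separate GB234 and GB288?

2

Differing sites — 1:G/T (Tv); 24:C/G (Tv); 28:T/C (Ti).
Of the 3 differences, 1 transition and 2 transversions, so the answer is 2.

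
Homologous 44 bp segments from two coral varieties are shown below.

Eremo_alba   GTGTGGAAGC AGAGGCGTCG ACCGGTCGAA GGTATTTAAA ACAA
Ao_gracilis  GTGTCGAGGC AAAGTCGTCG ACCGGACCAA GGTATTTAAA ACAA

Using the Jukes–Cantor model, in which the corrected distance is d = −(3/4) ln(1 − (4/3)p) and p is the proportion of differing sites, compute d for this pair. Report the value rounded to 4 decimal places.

0.1505

Mismatches occur at site 5 (G↔C), site 8 (A↔G), site 12 (G↔A), site 15 (G↔T), site 26 (T↔A), site 28 (G↔C).
p = 6/44 = 0.136364.
d = −0.75 · ln(1 − (4/3)·0.136364) = −0.75 · ln(0.818181) = −0.75 · (-0.200672) = 0.1505.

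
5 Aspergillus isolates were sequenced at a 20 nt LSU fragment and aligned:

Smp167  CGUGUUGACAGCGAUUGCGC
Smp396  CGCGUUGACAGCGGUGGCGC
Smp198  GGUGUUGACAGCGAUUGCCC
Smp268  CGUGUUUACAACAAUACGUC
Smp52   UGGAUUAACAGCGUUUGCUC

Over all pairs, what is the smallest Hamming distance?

2

Pairwise Hamming distances:
  Smp167 vs Smp396: 3
  Smp167 vs Smp198: 2
  Smp167 vs Smp268: 7
  Smp167 vs Smp52: 6
  Smp396 vs Smp198: 5
  Smp396 vs Smp268: 9
  Smp396 vs Smp52: 7
  Smp198 vs Smp268: 8
  Smp198 vs Smp52: 6
  Smp268 vs Smp52: 10
The smallest is 2, between Smp167 and Smp198.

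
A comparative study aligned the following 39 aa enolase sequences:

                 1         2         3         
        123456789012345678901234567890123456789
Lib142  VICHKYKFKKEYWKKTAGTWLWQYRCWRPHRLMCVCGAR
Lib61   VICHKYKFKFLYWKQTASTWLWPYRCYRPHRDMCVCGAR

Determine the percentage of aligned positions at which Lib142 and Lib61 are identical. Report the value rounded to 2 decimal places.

The sequences differ at positions 10 (K/F), 11 (E/L), 15 (K/Q), 18 (G/S), 23 (Q/P), 27 (W/Y), 32 (L/D).
32 of the 39 sites match, so the percent identity is 32/39 × 100 = 82.05%.

82.05%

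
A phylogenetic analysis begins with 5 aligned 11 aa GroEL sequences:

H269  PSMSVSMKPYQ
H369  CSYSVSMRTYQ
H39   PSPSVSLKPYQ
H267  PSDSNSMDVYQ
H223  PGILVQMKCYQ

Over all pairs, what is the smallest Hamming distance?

2

Pairwise Hamming distances:
  H269 vs H369: 4
  H269 vs H39: 2
  H269 vs H267: 4
  H269 vs H223: 5
  H369 vs H39: 5
  H369 vs H267: 5
  H369 vs H223: 7
  H39 vs H267: 5
  H39 vs H223: 6
  H267 vs H223: 7
The smallest is 2, between H269 and H39.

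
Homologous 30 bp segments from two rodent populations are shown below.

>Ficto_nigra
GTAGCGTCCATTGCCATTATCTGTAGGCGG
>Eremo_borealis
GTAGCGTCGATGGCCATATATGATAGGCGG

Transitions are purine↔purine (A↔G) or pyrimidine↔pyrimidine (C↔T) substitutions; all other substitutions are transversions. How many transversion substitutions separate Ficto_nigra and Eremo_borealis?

6

Differing sites — 9:C/G (Tv); 12:T/G (Tv); 18:T/A (Tv); 19:A/T (Tv); 20:T/A (Tv); 21:C/T (Ti); 22:T/G (Tv); 23:G/A (Ti).
Of the 8 differences, 2 transitions and 6 transversions, so the answer is 6.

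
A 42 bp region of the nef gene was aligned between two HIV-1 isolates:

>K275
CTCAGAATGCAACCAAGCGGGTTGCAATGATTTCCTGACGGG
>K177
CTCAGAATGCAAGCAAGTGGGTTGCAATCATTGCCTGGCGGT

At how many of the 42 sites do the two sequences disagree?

Differing sites — 13:C/G; 18:C/T; 29:G/C; 33:T/G; 38:A/G; 42:G/T.
That gives 6 mismatches out of 42 aligned sites, so the Hamming distance is 6.

6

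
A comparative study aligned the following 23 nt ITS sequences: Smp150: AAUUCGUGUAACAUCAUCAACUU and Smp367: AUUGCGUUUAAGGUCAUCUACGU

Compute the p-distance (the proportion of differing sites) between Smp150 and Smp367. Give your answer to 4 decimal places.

Mismatches occur at site 2 (A↔U), site 4 (U↔G), site 8 (G↔U), site 12 (C↔G), site 13 (A↔G), site 19 (A↔U), site 22 (U↔G).
There are 7 differences over 23 sites, so p = 7/23 = 0.3043.

0.3043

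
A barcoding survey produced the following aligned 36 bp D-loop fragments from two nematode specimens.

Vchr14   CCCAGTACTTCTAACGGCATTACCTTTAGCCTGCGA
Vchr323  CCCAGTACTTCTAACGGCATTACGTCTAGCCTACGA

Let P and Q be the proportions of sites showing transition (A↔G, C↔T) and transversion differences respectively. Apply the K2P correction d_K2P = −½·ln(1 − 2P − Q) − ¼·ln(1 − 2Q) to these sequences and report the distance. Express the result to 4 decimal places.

Differing sites — 24:C/G (Tv); 26:T/C (Ti); 33:G/A (Ti).
Of the 3 differences, 2 transitions and 1 transversion over 36 sites: P = 2/36 = 0.055556, Q = 1/36 = 0.027778.
d = −0.5·ln(0.861110) − 0.25·ln(0.944444) = −0.5·(-0.149533) − 0.25·(-0.057159) = 0.0891.

0.0891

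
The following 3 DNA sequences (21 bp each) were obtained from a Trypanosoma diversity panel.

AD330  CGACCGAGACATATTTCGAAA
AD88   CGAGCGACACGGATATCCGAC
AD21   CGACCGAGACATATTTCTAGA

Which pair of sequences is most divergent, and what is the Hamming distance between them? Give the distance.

9

Pairwise Hamming distances:
  AD330 vs AD88: 8
  AD330 vs AD21: 2
  AD88 vs AD21: 9
The largest is 9, between AD88 and AD21.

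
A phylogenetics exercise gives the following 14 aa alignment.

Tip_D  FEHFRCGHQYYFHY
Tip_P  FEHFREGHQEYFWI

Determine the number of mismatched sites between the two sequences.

4

Mismatches occur at site 6 (C↔E), site 10 (Y↔E), site 13 (H↔W), site 14 (Y↔I).
That gives 4 mismatches out of 14 aligned sites, so the Hamming distance is 4.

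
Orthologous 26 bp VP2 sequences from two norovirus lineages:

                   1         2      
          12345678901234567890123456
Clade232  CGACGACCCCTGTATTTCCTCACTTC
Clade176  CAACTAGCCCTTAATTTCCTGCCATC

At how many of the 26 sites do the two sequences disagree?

Differing sites — 2:G/A; 5:G/T; 7:C/G; 12:G/T; 13:T/A; 21:C/G; 22:A/C; 24:T/A.
That gives 8 mismatches out of 26 aligned sites, so the Hamming distance is 8.

8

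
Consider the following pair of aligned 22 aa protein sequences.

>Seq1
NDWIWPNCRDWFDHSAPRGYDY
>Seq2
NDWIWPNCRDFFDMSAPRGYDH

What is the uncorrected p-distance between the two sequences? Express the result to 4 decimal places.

0.1364

Mismatches occur at site 11 (W→F), site 14 (H→M), site 22 (Y→H).
There are 3 differences over 22 sites, so p = 3/22 = 0.1364.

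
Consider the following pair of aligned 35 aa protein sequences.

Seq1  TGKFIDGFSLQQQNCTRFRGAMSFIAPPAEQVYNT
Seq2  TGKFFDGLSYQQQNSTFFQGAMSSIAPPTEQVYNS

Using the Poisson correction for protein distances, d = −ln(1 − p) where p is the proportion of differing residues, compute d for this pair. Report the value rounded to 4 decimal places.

0.2973

Differing sites — 5:I/F; 8:F/L; 10:L/Y; 15:C/S; 17:R/F; 19:R/Q; 24:F/S; 29:A/T; 35:T/S.
p = 9/35 = 0.257143.
d = −ln(1 − 0.257143) = −ln(0.742857) = 0.2973.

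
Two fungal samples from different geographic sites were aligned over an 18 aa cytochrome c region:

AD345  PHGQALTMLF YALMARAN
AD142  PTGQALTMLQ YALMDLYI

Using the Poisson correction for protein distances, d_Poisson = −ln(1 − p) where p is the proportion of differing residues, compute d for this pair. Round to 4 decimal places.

0.4055

Differing sites — 2:H/T; 10:F/Q; 15:A/D; 16:R/L; 17:A/Y; 18:N/I.
p = 6/18 = 0.333333.
d = −ln(1 − 0.333333) = −ln(0.666667) = 0.4055.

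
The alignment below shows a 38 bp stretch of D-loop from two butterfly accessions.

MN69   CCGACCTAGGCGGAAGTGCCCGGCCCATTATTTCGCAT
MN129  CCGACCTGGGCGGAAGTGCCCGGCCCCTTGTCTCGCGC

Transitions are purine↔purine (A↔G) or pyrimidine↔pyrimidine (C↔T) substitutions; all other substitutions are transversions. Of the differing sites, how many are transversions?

1

Differing sites — 8:A/G (Ti); 27:A/C (Tv); 30:A/G (Ti); 32:T/C (Ti); 37:A/G (Ti); 38:T/C (Ti).
Of the 6 differences, 5 transitions and 1 transversion, so the answer is 1.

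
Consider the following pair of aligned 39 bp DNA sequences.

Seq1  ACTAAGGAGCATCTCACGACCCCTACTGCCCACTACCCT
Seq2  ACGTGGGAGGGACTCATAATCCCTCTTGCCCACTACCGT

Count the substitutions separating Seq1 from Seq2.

12

Mismatches occur at site 3 (T→G), site 4 (A→T), site 5 (A→G), site 10 (C→G), site 11 (A→G), site 12 (T→A), site 17 (C→T), site 18 (G→A), site 20 (C→T), site 25 (A→C), site 26 (C→T), site 38 (C→G).
That gives 12 mismatches out of 39 aligned sites, so the Hamming distance is 12.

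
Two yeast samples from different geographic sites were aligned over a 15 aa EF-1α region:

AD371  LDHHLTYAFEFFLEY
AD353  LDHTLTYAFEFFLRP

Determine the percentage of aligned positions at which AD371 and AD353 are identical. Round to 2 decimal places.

Mismatches occur at site 4 (H↔T), site 14 (E↔R), site 15 (Y↔P).
12 of the 15 sites match, so the percent identity is 12/15 × 100 = 80.00%.

80.00%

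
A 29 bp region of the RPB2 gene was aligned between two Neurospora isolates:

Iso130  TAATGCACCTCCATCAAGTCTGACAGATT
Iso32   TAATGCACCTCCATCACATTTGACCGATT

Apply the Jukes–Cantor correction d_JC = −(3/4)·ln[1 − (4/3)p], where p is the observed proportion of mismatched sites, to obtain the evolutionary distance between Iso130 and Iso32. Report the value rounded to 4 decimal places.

0.1524

Differing sites — 17:A/C; 18:G/A; 20:C/T; 25:A/C.
p = 4/29 = 0.137931.
d = −0.75 · ln(1 − (4/3)·0.137931) = −0.75 · ln(0.816092) = −0.75 · (-0.203228) = 0.1524.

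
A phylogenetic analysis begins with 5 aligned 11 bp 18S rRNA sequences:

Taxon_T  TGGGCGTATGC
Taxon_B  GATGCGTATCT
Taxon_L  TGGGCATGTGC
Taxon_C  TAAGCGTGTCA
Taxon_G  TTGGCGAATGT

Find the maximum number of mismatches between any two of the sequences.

7

Pairwise Hamming distances:
  Taxon_T vs Taxon_B: 5
  Taxon_T vs Taxon_L: 2
  Taxon_T vs Taxon_C: 5
  Taxon_T vs Taxon_G: 3
  Taxon_B vs Taxon_L: 7
  Taxon_B vs Taxon_C: 4
  Taxon_B vs Taxon_G: 5
  Taxon_L vs Taxon_C: 5
  Taxon_L vs Taxon_G: 5
  Taxon_C vs Taxon_G: 6
The largest is 7, between Taxon_B and Taxon_L.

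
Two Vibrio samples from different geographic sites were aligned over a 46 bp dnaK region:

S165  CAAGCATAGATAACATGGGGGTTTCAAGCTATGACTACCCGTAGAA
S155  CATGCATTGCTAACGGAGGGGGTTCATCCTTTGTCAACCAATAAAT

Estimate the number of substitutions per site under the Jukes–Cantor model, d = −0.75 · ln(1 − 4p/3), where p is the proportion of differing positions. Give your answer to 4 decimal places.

0.4674

Mismatches occur at site 3 (A→T), site 8 (A→T), site 10 (A→C), site 15 (A→G), site 16 (T→G), site 17 (G→A), site 22 (T→G), site 27 (A→T), site 28 (G→C), site 31 (A→T), site 34 (A→T), site 36 (T→A), site 40 (C→A), site 41 (G→A), site 44 (G→A), site 46 (A→T).
p = 16/46 = 0.347826.
d = −0.75 · ln(1 − (4/3)·0.347826) = −0.75 · ln(0.536232) = −0.75 · (-0.623188) = 0.4674.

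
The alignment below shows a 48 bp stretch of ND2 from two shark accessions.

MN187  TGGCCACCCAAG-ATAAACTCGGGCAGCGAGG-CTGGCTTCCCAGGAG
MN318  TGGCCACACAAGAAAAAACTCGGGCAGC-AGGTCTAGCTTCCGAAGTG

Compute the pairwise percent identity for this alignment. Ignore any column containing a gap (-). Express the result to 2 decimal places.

Excluding the 3 gap columns leaves 45 comparable sites.
Differing sites — 8:C/A; 15:T/A; 36:G/A; 43:C/G; 45:G/A; 47:A/T.
39 of the 45 comparable sites match, so the percent identity is 39/45 × 100 = 86.67%.

86.67%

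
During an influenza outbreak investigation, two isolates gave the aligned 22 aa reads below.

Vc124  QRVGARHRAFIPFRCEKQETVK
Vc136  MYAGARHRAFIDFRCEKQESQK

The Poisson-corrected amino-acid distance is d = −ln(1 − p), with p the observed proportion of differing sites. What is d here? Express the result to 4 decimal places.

0.3185

Differing sites — 1:Q/M; 2:R/Y; 3:V/A; 12:P/D; 20:T/S; 21:V/Q.
p = 6/22 = 0.272727.
d = −ln(1 − 0.272727) = −ln(0.727273) = 0.3185.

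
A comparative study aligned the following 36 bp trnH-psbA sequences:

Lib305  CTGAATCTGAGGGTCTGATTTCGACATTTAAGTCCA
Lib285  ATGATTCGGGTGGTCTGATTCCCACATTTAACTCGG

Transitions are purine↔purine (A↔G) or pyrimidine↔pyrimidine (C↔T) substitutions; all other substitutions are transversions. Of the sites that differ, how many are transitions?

Differing sites — 1:C/A (Tv); 5:A/T (Tv); 8:T/G (Tv); 10:A/G (Ti); 11:G/T (Tv); 21:T/C (Ti); 23:G/C (Tv); 32:G/C (Tv); 35:C/G (Tv); 36:A/G (Ti).
Of the 10 differences, 3 transitions and 7 transversions, so the answer is 3.

3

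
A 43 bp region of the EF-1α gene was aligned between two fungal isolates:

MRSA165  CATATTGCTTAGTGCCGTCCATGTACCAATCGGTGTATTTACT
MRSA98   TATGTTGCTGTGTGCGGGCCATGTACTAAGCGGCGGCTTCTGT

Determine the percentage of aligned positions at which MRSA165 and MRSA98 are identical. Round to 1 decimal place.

The sequences differ at positions 1 (C/T), 4 (A/G), 10 (T/G), 11 (A/T), 16 (C/G), 18 (T/G), 27 (C/T), 30 (T/G), 34 (T/C), 36 (T/G), 37 (A/C), 40 (T/C), 41 (A/T), 42 (C/G).
29 of the 43 sites match, so the percent identity is 29/43 × 100 = 67.4%.

67.4%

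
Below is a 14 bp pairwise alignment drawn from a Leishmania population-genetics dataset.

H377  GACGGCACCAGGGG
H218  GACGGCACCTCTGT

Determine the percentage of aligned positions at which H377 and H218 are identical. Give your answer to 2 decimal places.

71.43%

Mismatches occur at site 10 (A→T), site 11 (G→C), site 12 (G→T), site 14 (G→T).
10 of the 14 sites match, so the percent identity is 10/14 × 100 = 71.43%.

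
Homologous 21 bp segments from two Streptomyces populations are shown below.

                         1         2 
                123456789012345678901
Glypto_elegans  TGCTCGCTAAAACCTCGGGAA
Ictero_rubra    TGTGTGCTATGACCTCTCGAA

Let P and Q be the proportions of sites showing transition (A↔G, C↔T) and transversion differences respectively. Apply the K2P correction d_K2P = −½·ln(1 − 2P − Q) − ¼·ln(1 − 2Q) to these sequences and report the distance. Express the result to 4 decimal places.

The sequences differ at positions 3 (C/T, transition), 4 (T/G, transversion), 5 (C/T, transition), 10 (A/T, transversion), 11 (A/G, transition), 17 (G/T, transversion), 18 (G/C, transversion).
Of the 7 differences, 3 transitions and 4 transversions over 21 sites: P = 3/21 = 0.142857, Q = 4/21 = 0.190476.
d = −0.5·ln(0.523810) − 0.25·ln(0.619048) = −0.5·(-0.646626) − 0.25·(-0.479572) = 0.4432.

0.4432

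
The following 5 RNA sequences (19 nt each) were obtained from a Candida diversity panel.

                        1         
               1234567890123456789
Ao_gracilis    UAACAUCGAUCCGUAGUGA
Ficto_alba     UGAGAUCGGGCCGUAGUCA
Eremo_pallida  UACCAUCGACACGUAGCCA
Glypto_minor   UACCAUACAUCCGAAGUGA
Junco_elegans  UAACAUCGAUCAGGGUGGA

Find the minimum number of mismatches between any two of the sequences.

Pairwise Hamming distances:
  Ao_gracilis vs Ficto_alba: 5
  Ao_gracilis vs Eremo_pallida: 5
  Ao_gracilis vs Glypto_minor: 4
  Ao_gracilis vs Junco_elegans: 5
  Ficto_alba vs Eremo_pallida: 7
  Ficto_alba vs Glypto_minor: 9
  Ficto_alba vs Junco_elegans: 10
  Eremo_pallida vs Glypto_minor: 7
  Eremo_pallida vs Junco_elegans: 9
  Glypto_minor vs Junco_elegans: 8
The smallest is 4, between Ao_gracilis and Glypto_minor.

4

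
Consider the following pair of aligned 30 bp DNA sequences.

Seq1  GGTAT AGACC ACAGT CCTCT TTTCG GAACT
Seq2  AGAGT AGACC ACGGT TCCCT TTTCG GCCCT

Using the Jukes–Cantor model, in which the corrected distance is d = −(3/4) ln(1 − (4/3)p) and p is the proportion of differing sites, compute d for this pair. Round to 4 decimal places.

The sequences differ at positions 1 (G/A), 3 (T/A), 4 (A/G), 13 (A/G), 16 (C/T), 18 (T/C), 27 (A/C), 28 (A/C).
p = 8/30 = 0.266667.
d = −0.75 · ln(1 − (4/3)·0.266667) = −0.75 · ln(0.644444) = −0.75 · (-0.439367) = 0.3295.

0.3295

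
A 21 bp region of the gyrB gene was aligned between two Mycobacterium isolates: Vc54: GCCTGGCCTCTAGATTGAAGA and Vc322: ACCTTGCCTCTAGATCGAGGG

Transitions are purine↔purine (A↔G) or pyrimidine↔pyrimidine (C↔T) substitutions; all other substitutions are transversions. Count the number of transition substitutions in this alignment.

4

Differing sites — 1:G/A (Ti); 5:G/T (Tv); 16:T/C (Ti); 19:A/G (Ti); 21:A/G (Ti).
Of the 5 differences, 4 transitions and 1 transversion, so the answer is 4.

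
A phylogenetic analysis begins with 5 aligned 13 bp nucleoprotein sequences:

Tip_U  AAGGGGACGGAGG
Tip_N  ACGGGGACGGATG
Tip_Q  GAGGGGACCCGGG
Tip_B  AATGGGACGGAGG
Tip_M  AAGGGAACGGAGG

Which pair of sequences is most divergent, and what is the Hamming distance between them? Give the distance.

6

Pairwise Hamming distances:
  Tip_U vs Tip_N: 2
  Tip_U vs Tip_Q: 4
  Tip_U vs Tip_B: 1
  Tip_U vs Tip_M: 1
  Tip_N vs Tip_Q: 6
  Tip_N vs Tip_B: 3
  Tip_N vs Tip_M: 3
  Tip_Q vs Tip_B: 5
  Tip_Q vs Tip_M: 5
  Tip_B vs Tip_M: 2
The largest is 6, between Tip_N and Tip_Q.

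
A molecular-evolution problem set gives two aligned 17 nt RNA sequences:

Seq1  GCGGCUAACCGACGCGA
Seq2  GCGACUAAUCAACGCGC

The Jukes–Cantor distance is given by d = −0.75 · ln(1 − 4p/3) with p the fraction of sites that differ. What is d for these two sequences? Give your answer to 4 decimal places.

The sequences differ at positions 4 (G/A), 9 (C/U), 11 (G/A), 17 (A/C).
p = 4/17 = 0.235294.
d = −0.75 · ln(1 − (4/3)·0.235294) = −0.75 · ln(0.686275) = −0.75 · (-0.376477) = 0.2824.

0.2824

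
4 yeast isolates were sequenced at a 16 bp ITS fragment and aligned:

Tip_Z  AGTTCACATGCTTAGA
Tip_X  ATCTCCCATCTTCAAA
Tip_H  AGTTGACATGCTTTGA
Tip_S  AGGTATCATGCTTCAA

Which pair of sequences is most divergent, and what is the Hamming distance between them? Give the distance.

Pairwise Hamming distances:
  Tip_Z vs Tip_X: 7
  Tip_Z vs Tip_H: 2
  Tip_Z vs Tip_S: 5
  Tip_X vs Tip_H: 9
  Tip_X vs Tip_S: 8
  Tip_H vs Tip_S: 5
The largest is 9, between Tip_X and Tip_H.

9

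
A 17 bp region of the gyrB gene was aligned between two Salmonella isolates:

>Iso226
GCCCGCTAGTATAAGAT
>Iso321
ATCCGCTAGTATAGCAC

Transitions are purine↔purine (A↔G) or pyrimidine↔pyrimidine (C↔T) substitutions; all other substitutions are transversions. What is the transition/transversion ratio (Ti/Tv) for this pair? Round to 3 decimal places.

Differing sites — 1:G/A (Ti); 2:C/T (Ti); 14:A/G (Ti); 15:G/C (Tv); 17:T/C (Ti).
Of the 5 differences, 4 transitions and 1 transversion, so Ti/Tv = 4/1 = 4.000.

4.000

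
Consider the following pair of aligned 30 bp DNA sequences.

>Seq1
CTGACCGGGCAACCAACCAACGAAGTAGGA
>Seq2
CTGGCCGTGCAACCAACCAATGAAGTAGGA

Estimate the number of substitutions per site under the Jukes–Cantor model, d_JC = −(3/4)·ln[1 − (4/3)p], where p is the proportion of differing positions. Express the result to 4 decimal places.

Mismatches occur at site 4 (A/G), site 8 (G/T), site 21 (C/T).
p = 3/30 = 0.100000.
d = −0.75 · ln(1 − (4/3)·0.100000) = −0.75 · ln(0.866667) = −0.75 · (-0.143100) = 0.1073.

0.1073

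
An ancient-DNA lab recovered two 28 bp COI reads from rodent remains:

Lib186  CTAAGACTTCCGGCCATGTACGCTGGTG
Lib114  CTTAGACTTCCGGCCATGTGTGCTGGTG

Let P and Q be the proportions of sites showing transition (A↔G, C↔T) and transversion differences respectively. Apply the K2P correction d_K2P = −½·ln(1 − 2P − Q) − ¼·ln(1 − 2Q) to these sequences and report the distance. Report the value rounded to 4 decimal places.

Mismatches occur at site 3 (A↔T, transversion), site 20 (A↔G, transition), site 21 (C↔T, transition).
Of the 3 differences, 2 transitions and 1 transversion over 28 sites: P = 2/28 = 0.071429, Q = 1/28 = 0.035714.
d = −0.5·ln(0.821428) − 0.25·ln(0.928572) = −0.5·(-0.196711) − 0.25·(-0.074107) = 0.1169.

0.1169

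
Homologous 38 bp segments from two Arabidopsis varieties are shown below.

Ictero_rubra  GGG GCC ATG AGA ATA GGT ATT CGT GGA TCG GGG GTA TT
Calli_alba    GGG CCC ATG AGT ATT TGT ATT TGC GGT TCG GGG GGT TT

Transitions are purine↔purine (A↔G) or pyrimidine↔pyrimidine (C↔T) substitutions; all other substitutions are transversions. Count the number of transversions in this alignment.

Differing sites — 4:G/C (Tv); 12:A/T (Tv); 15:A/T (Tv); 16:G/T (Tv); 22:C/T (Ti); 24:T/C (Ti); 27:A/T (Tv); 35:T/G (Tv); 36:A/T (Tv).
Of the 9 differences, 2 transitions and 7 transversions, so the answer is 7.

7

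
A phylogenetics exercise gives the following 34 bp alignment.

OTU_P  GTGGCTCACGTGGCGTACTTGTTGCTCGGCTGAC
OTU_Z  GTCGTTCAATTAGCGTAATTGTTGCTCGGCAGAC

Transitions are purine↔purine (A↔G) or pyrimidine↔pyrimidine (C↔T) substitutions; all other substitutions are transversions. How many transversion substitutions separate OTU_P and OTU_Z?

5

The sequences differ at positions 3 (G/C, transversion), 5 (C/T, transition), 9 (C/A, transversion), 10 (G/T, transversion), 12 (G/A, transition), 18 (C/A, transversion), 31 (T/A, transversion).
Of the 7 differences, 2 transitions and 5 transversions, so the answer is 5.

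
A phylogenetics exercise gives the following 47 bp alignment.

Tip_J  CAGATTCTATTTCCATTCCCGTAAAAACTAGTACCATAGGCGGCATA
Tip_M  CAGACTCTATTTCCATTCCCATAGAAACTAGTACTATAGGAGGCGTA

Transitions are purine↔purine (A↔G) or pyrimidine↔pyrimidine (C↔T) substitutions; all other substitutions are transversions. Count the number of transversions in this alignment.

Mismatches occur at site 5 (T→C, transition), site 21 (G→A, transition), site 24 (A→G, transition), site 35 (C→T, transition), site 41 (C→A, transversion), site 45 (A→G, transition).
Of the 6 differences, 5 transitions and 1 transversion, so the answer is 1.

1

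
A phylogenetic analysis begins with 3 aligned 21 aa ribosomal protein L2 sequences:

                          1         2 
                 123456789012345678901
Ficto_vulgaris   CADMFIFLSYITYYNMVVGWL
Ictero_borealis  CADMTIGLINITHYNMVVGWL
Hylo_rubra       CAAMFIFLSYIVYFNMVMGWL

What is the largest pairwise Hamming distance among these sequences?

9

Pairwise Hamming distances:
  Ficto_vulgaris vs Ictero_borealis: 5
  Ficto_vulgaris vs Hylo_rubra: 4
  Ictero_borealis vs Hylo_rubra: 9
The largest is 9, between Ictero_borealis and Hylo_rubra.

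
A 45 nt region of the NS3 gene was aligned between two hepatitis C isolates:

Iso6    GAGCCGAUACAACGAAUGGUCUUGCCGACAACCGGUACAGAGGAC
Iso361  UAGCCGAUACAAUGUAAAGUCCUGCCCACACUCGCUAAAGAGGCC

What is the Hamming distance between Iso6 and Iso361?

Differing sites — 1:G/U; 13:C/U; 15:A/U; 17:U/A; 18:G/A; 22:U/C; 27:G/C; 31:A/C; 32:C/U; 35:G/C; 38:C/A; 44:A/C.
That gives 12 mismatches out of 45 aligned sites, so the Hamming distance is 12.

12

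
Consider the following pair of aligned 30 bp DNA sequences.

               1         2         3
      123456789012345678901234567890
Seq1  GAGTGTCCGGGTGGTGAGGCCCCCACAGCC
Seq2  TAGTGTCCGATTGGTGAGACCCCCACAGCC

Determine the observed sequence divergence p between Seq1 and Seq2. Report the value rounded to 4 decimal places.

The sequences differ at positions 1 (G/T), 10 (G/A), 11 (G/T), 19 (G/A).
There are 4 differences over 30 sites, so p = 4/30 = 0.1333.

0.1333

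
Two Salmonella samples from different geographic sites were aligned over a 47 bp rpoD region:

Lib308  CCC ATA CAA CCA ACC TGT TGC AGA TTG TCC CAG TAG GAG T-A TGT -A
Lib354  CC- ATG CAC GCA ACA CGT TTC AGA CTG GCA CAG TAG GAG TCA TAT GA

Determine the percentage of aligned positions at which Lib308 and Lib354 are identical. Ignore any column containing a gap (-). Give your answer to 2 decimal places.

Excluding the 3 gap columns leaves 44 comparable sites.
Mismatches occur at site 6 (A→G), site 9 (A→C), site 10 (C→G), site 15 (C→A), site 16 (T→C), site 20 (G→T), site 25 (T→C), site 28 (T→G), site 30 (C→A), site 44 (G→A).
34 of the 44 comparable sites match, so the percent identity is 34/44 × 100 = 77.27%.

77.27%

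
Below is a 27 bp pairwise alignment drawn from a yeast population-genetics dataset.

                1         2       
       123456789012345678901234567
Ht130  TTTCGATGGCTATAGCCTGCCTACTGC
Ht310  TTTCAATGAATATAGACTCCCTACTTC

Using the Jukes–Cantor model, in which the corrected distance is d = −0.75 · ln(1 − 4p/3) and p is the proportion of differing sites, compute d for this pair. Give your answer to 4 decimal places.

0.2635

Mismatches occur at site 5 (G↔A), site 9 (G↔A), site 10 (C↔A), site 16 (C↔A), site 19 (G↔C), site 26 (G↔T).
p = 6/27 = 0.222222.
d = −0.75 · ln(1 − (4/3)·0.222222) = −0.75 · ln(0.703704) = −0.75 · (-0.351397) = 0.2635.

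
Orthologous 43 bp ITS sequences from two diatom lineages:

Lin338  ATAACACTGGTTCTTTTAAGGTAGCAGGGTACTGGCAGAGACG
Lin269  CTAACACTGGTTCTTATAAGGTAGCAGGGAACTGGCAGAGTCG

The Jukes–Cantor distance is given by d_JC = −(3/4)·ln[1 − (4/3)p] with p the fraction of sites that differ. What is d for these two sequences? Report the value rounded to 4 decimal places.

0.0993

Mismatches occur at site 1 (A/C), site 16 (T/A), site 30 (T/A), site 41 (A/T).
p = 4/43 = 0.093023.
d = −0.75 · ln(1 − (4/3)·0.093023) = −0.75 · ln(0.875969) = −0.75 · (-0.132425) = 0.0993.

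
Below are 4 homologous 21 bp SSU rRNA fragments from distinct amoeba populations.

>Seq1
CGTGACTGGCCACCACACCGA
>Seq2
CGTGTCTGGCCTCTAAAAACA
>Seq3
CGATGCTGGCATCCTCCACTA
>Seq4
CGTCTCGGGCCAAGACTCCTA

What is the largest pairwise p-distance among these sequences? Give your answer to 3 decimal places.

0.524

Pairwise Hamming distances:
  Seq1 vs Seq2: 7
  Seq1 vs Seq3: 9
  Seq1 vs Seq4: 7
  Seq2 vs Seq3: 10
  Seq2 vs Seq4: 10
  Seq3 vs Seq4: 11
The largest is 11 mismatches, between Seq3 and Seq4; p = 11/21 = 0.524.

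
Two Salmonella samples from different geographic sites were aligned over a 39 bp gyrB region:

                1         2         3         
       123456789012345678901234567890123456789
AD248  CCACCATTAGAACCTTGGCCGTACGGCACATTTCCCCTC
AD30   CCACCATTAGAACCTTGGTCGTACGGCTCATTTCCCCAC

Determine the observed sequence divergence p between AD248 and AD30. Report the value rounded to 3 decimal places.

0.077

Differing sites — 19:C/T; 28:A/T; 38:T/A.
There are 3 differences over 39 sites, so p = 3/39 = 0.077.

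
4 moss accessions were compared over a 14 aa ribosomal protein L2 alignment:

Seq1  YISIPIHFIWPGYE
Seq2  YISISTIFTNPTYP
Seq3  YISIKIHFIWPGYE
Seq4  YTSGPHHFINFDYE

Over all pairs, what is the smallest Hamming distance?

1

Pairwise Hamming distances:
  Seq1 vs Seq2: 7
  Seq1 vs Seq3: 1
  Seq1 vs Seq4: 6
  Seq2 vs Seq3: 7
  Seq2 vs Seq4: 9
  Seq3 vs Seq4: 7
The smallest is 1, between Seq1 and Seq3.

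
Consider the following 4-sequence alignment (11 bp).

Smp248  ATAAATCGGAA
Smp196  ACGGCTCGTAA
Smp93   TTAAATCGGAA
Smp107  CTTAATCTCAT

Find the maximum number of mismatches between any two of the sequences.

8

Pairwise Hamming distances:
  Smp248 vs Smp196: 5
  Smp248 vs Smp93: 1
  Smp248 vs Smp107: 5
  Smp196 vs Smp93: 6
  Smp196 vs Smp107: 8
  Smp93 vs Smp107: 5
The largest is 8, between Smp196 and Smp107.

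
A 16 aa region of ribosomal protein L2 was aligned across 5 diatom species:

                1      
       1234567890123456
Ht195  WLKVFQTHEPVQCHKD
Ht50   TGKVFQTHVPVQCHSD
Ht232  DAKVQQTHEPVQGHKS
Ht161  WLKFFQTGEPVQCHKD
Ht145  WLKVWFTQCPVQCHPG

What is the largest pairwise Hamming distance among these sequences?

Pairwise Hamming distances:
  Ht195 vs Ht50: 4
  Ht195 vs Ht232: 5
  Ht195 vs Ht161: 2
  Ht195 vs Ht145: 6
  Ht50 vs Ht232: 7
  Ht50 vs Ht161: 6
  Ht50 vs Ht145: 8
  Ht232 vs Ht161: 7
  Ht232 vs Ht145: 9
  Ht161 vs Ht145: 7
The largest is 9, between Ht232 and Ht145.

9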